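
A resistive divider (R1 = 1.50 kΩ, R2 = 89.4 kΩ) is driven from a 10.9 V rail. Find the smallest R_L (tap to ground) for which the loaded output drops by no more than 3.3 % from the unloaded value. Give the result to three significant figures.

Output resistance R_th = R1‖R2 = (1.50 × 89.4)/90.90 = 1.475 kΩ.
The fractional drop is R_th/(R_th + R_L); requiring this ≤ 0.0330 gives R_L ≥ R_th(1/0.0330 − 1) = 1.475 × 29.30 = 43.2 kΩ.

R_L(min) ≈ 43.2 kΩ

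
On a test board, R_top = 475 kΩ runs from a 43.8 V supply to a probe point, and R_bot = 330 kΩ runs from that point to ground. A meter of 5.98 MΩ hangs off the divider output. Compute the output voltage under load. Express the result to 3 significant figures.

The load sits in parallel with R_bot: R_bot‖R_L = (330 × 5980) / (330 + 5980) = 312.7 kΩ.
V_out = 43.8 × 312.7 / (475 + 312.7) = 43.8 × 312.7/787.7 = 17.4 V.
(Unloaded it would have been 18.0 V.)

V_out ≈ 17.4 V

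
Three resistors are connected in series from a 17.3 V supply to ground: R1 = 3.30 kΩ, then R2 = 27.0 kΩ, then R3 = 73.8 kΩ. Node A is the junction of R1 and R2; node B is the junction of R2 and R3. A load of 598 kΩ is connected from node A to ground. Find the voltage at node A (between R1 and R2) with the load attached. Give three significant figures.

V ≈ 16.7 V

Below node A the series string R2+R3 = 100.8 kΩ sits in parallel with the 598 kΩ load: 86.26 kΩ.
V_A = 17.3 × 86.26/(3.30 + 86.26) = 16.7 V.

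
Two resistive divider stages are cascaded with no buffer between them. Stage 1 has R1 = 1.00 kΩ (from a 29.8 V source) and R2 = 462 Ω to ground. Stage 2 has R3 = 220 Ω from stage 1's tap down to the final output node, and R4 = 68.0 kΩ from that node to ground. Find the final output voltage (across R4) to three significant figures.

Stage 2 presents R3+R4 = 68220 Ω as a load on stage 1's tap.
Stage 1's lower leg becomes R2‖(R3+R4) = 458.9 Ω, so V_mid = 29.8 × 458.9/1459 = 9.374 V.
Stage 2 is itself unloaded: V_out = V_mid × R4/(R3+R4) = 9.374 × 68000/68220 = 9.34 V.

V_out ≈ 9.34 V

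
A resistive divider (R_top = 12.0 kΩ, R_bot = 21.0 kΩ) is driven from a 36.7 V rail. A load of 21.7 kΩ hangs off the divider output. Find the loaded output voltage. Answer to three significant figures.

The load sits in parallel with R_bot: R_bot‖R_L = (21.0 × 21.7) / (21.0 + 21.7) = 10.67 kΩ.
V_out = 36.7 × 10.67 / (12.0 + 10.67) = 36.7 × 10.67/22.67 = 17.3 V.
(Unloaded it would have been 23.4 V.)

V_out ≈ 17.3 V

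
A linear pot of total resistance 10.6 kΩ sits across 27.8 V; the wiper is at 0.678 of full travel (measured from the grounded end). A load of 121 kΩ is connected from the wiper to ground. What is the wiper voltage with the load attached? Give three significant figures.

The wiper splits the pot into (1−α)R = 3.413 kΩ above and αR = 7.187 kΩ below.
Lower section ‖ load = 6.784 kΩ.
V_wiper = 27.8 × 6.784/(3.413 + 6.784) = 18.5 V.

V ≈ 18.5 V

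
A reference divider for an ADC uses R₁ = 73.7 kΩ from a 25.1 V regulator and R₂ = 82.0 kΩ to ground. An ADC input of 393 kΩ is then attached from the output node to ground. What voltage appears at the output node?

The load sits in parallel with R₂: R₂‖R_L = (82.0 × 393) / (82.0 + 393) = 67.84 kΩ.
V_out = 25.1 × 67.84 / (73.7 + 67.84) = 25.1 × 67.84/141.5 = 12.0 V.
(Unloaded it would have been 13.2 V.)

V_out ≈ 12.0 V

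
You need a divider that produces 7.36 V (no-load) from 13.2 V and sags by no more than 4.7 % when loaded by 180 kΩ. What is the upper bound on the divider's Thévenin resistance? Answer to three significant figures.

R_th ≤ 8.88 kΩ

Loading drop = R_th/(R_th + R_L) ≤ 0.0470, so R_th ≤ R_L · ε/(1−ε) = 180 kΩ × 0.0470/0.9530 = 8.88 kΩ.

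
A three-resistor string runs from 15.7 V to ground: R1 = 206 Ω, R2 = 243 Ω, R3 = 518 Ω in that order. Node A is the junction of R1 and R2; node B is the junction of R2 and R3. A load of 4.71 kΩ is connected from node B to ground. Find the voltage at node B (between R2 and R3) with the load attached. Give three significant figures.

V ≈ 8.00 V

At node B, R3 is in parallel with the load: R3‖R_L = 466.7 Ω.
Below node A the resistance is R2 + (R3‖R_L) = 709.7 Ω, so V_A = 15.7 × 709.7/915.7 = 12.17 V.
Then V_B = V_A × (R3‖R_L)/(R2 + R3‖R_L) = 12.17 × 466.7/709.7 = 8.00 V.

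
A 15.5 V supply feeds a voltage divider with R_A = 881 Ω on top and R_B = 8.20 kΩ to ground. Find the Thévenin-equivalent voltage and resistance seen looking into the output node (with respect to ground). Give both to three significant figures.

V_th is the open-circuit tap voltage: 15.5 × 8200/(881 + 8200) = 14.0 V.
With the supply zeroed, R_A and R_B appear in parallel from the tap: R_th = R_A‖R_B = (881 × 8200)/9081 = 796 Ω.

V_th = 14.0 V, R_th = 796 Ω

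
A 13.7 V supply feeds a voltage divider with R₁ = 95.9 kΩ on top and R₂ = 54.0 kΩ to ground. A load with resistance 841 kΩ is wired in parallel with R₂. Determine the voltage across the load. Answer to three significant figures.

V_out ≈ 4.74 V

The load sits in parallel with R₂: R₂‖R_L = (54.0 × 841) / (54.0 + 841) = 50.74 kΩ.
V_out = 13.7 × 50.74 / (95.9 + 50.74) = 13.7 × 50.74/146.6 = 4.74 V.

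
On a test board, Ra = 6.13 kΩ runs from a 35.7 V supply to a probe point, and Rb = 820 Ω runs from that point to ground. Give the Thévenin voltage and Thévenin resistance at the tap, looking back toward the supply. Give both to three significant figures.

V_th = 4.21 V, R_th = 723 Ω

V_th is the open-circuit tap voltage: 35.7 × 820/(6130 + 820) = 4.21 V.
With the supply zeroed, Ra and Rb appear in parallel from the tap: R_th = Ra‖Rb = (6130 × 820)/6950 = 723 Ω.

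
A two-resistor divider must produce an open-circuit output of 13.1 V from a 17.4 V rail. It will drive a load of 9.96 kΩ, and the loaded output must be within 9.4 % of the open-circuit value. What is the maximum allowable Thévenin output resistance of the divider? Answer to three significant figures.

Loading drop = R_th/(R_th + R_L) ≤ 0.0940, so R_th ≤ R_L · ε/(1−ε) = 9.96 kΩ × 0.0940/0.9060 = 1.03 kΩ.
(Any R1, R2 with R2/(R1+R2) = 0.753 and R1‖R2 ≤ 1.03 kΩ will meet the spec.)

R_th ≤ 1.03 kΩ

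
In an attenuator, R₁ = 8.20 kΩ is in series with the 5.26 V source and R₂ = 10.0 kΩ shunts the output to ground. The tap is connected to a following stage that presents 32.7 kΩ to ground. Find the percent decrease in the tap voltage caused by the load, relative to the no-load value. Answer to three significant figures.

The divider's output (Thévenin) resistance is R₁‖R₂ = 4.505 kΩ.
Fractional drop under load = R_th/(R_th + R_L) = 4.505 / (4.505 + 32.7) = 0.1211.
So the output falls by 12.1 %.

12.1 %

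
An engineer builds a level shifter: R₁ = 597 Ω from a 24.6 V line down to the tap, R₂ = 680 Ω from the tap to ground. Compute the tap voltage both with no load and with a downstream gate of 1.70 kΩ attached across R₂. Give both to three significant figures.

Unloaded: 13.1 V; loaded: 11.0 V

Open-circuit: V = 24.6 × 680/(597 + 680) = 13.1 V.
With the load, R₂ becomes R₂‖R_L = 485.7 Ω, so V = 24.6 × 485.7/1083 = 11.0 V.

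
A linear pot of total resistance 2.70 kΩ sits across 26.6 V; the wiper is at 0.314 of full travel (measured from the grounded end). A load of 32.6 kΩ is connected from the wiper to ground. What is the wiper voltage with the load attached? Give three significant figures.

V ≈ 8.21 V

The wiper splits the pot into (1−α)R = 1852 Ω above and αR = 847.8 Ω below.
Lower section ‖ load = 826.3 Ω.
V_wiper = 26.6 × 826.3/(1852 + 826.3) = 8.21 V.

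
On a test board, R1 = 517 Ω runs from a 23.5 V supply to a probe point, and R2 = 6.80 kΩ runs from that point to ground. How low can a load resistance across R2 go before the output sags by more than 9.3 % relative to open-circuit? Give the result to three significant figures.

R_L(min) ≈ 4.69 kΩ

Output resistance R_th = R1‖R2 = (517 × 6800)/7317 = 480.5 Ω.
The fractional drop is R_th/(R_th + R_L); requiring this ≤ 0.0930 gives R_L ≥ R_th(1/0.0930 − 1) = 480.5 × 9.753 = 4.69 kΩ.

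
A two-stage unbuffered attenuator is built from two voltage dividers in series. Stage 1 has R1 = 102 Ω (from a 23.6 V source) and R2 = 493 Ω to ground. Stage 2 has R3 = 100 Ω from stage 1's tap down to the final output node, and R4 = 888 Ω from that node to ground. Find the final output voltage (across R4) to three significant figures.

Stage 2 presents R3+R4 = 988.0 Ω as a load on stage 1's tap.
Stage 1's lower leg becomes R2‖(R3+R4) = 328.9 Ω, so V_mid = 23.6 × 328.9/430.9 = 18.01 V.
Stage 2 is itself unloaded: V_out = V_mid × R4/(R3+R4) = 18.01 × 888/988.0 = 16.2 V.

V_out ≈ 16.2 V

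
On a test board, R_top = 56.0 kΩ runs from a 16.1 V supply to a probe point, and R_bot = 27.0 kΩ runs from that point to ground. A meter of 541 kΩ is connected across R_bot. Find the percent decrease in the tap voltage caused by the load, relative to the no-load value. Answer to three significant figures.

The divider's output (Thévenin) resistance is R_top‖R_bot = 18.22 kΩ.
Fractional drop under load = R_th/(R_th + R_L) = 18.22 / (18.22 + 541) = 0.03258.
So the output falls by 3.26 %.

3.26 %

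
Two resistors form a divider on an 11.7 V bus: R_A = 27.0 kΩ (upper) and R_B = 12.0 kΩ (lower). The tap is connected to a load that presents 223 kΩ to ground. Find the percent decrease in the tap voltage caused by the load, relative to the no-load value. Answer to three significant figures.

The divider's output (Thévenin) resistance is R_A‖R_B = 8.308 kΩ.
Fractional drop under load = R_th/(R_th + R_L) = 8.308 / (8.308 + 223) = 0.03592.
So the output falls by 3.59 %.

3.59 %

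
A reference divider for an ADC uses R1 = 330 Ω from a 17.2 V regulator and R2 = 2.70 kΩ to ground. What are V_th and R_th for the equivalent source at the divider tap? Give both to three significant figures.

V_th is the open-circuit tap voltage: 17.2 × 2700/(330 + 2700) = 15.3 V.
With the supply zeroed, R1 and R2 appear in parallel from the tap: R_th = R1‖R2 = (330 × 2700)/3030 = 294 Ω.

V_th = 15.3 V, R_th = 294 Ω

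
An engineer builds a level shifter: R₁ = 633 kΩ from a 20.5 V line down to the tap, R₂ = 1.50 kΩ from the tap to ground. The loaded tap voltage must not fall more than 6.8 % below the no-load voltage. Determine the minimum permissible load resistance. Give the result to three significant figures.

R_L(min) ≈ 20.5 kΩ

Output resistance R_th = R₁‖R₂ = (633 × 1.50)/634.5 = 1.496 kΩ.
The fractional drop is R_th/(R_th + R_L); requiring this ≤ 0.0680 gives R_L ≥ R_th(1/0.0680 − 1) = 1.496 × 13.71 = 20.5 kΩ.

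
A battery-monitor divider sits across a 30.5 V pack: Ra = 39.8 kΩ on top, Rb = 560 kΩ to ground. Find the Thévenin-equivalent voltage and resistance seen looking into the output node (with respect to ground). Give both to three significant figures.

V_th is the open-circuit tap voltage: 30.5 × 560/(39.8 + 560) = 28.5 V.
With the supply zeroed, Ra and Rb appear in parallel from the tap: R_th = Ra‖Rb = (39.8 × 560)/599.8 = 37.2 kΩ.

V_th = 28.5 V, R_th = 37.2 kΩ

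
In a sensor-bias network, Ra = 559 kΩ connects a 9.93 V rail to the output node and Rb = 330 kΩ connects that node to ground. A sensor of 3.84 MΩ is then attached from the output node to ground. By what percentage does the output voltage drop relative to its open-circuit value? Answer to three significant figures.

The divider's output (Thévenin) resistance is Ra‖Rb = 207.5 kΩ.
Fractional drop under load = R_th/(R_th + R_L) = 207.5 / (207.5 + 3840) = 0.05127.
So the output falls by 5.13 %.

5.13 %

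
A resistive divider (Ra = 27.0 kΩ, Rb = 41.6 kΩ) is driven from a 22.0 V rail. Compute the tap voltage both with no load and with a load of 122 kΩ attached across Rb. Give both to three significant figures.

Open-circuit: V = 22.0 × 41.6/(27.0 + 41.6) = 13.3 V.
With the load, Rb becomes Rb‖R_L = 31.02 kΩ, so V = 22.0 × 31.02/58.02 = 11.8 V.

Unloaded: 13.3 V; loaded: 11.8 V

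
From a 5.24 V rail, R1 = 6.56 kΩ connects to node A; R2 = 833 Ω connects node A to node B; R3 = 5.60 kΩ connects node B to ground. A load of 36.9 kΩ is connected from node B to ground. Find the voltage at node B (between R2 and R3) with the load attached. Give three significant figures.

V ≈ 2.08 V

At node B, R3 is in parallel with the load: R3‖R_L = 4862 Ω.
Below node A the resistance is R2 + (R3‖R_L) = 5695 Ω, so V_A = 5.24 × 5695/12260 = 2.435 V.
Then V_B = V_A × (R3‖R_L)/(R2 + R3‖R_L) = 2.435 × 4862/5695 = 2.08 V.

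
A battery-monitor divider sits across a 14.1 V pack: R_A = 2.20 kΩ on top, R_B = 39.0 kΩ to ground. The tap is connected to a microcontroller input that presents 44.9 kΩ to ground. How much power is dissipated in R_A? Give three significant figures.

P ≈ 0.822 mW

Total resistance from the source is R_A + (R_B‖R_L) = 23.07 kΩ, so I = 14.1/23.07 kΩ = 0.6111 mA.
P = I²·R_A = (0.6111 mA)² × 2.20 kΩ = 0.822 mW.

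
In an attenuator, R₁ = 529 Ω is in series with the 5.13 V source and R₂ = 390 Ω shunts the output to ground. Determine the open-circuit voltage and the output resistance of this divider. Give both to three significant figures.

V_th is the open-circuit tap voltage: 5.13 × 390/(529 + 390) = 2.18 V.
With the supply zeroed, R₁ and R₂ appear in parallel from the tap: R_th = R₁‖R₂ = (529 × 390)/919.0 = 224 Ω.

V_th = 2.18 V, R_th = 224 Ω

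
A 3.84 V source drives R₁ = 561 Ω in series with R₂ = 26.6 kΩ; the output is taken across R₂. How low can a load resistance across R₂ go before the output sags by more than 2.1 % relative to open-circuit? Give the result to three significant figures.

Output resistance R_th = R₁‖R₂ = (561 × 26600)/27160 = 549.4 Ω.
The fractional drop is R_th/(R_th + R_L); requiring this ≤ 0.0210 gives R_L ≥ R_th(1/0.0210 − 1) = 549.4 × 46.62 = 25.6 kΩ.

R_L(min) ≈ 25.6 kΩ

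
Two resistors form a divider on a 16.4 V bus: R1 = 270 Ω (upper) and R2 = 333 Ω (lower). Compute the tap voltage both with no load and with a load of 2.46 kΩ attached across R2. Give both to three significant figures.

Open-circuit: V = 16.4 × 333/(270 + 333) = 9.06 V.
With the load, R2 becomes R2‖R_L = 293.3 Ω, so V = 16.4 × 293.3/563.3 = 8.54 V.

Unloaded: 9.06 V; loaded: 8.54 V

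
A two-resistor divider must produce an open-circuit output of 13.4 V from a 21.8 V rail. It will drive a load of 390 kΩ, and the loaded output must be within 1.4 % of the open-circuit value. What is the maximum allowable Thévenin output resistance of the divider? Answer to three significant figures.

Loading drop = R_th/(R_th + R_L) ≤ 0.0140, so R_th ≤ R_L · ε/(1−ε) = 390 kΩ × 0.0140/0.9860 = 5.54 kΩ.

R_th ≤ 5.54 kΩ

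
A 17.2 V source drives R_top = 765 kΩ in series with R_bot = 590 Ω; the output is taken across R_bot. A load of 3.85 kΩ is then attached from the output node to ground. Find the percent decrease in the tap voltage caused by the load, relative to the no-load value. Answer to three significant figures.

Unloaded V = 17.2 × 590/765600 = 0.013255 V.
Loaded: R_bot‖R_L = 511.6 Ω, giving V = 17.2 × 511.6/765500 = 0.011495 V.
Drop = (0.013255 − 0.011495) / 0.013255 = 13.3 %.

13.3 %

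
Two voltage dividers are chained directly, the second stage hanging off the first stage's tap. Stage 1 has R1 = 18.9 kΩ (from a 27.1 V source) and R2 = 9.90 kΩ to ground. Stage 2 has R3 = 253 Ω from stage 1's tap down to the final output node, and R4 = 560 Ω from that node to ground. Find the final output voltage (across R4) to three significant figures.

V_out ≈ 0.714 V

Stage 2 presents R3+R4 = 813.0 Ω as a load on stage 1's tap.
Stage 1's lower leg becomes R2‖(R3+R4) = 751.3 Ω, so V_mid = 27.1 × 751.3/19650 = 1.036 V.
Stage 2 is itself unloaded: V_out = V_mid × R4/(R3+R4) = 1.036 × 560/813.0 = 0.714 V.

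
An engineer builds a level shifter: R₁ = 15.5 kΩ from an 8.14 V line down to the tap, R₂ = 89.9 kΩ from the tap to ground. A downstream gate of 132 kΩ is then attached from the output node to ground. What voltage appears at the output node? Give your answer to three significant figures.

V_out ≈ 6.31 V

The load sits in parallel with R₂: R₂‖R_L = (89.9 × 132) / (89.9 + 132) = 53.48 kΩ.
V_out = 8.14 × 53.48 / (15.5 + 53.48) = 8.14 × 53.48/68.98 = 6.31 V.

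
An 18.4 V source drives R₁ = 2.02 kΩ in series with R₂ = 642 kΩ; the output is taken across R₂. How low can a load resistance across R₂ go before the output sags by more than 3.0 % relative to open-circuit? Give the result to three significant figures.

Output resistance R_th = R₁‖R₂ = (2.02 × 642)/644.0 = 2.014 kΩ.
The fractional drop is R_th/(R_th + R_L); requiring this ≤ 0.0300 gives R_L ≥ R_th(1/0.0300 − 1) = 2.014 × 32.33 = 65.1 kΩ.

R_L(min) ≈ 65.1 kΩ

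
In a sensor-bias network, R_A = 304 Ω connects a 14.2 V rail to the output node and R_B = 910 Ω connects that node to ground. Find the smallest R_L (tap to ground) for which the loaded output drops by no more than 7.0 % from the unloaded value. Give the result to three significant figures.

Output resistance R_th = R_A‖R_B = (304 × 910)/1214 = 227.9 Ω.
The fractional drop is R_th/(R_th + R_L); requiring this ≤ 0.0700 gives R_L ≥ R_th(1/0.0700 − 1) = 227.9 × 13.29 = 3.03 kΩ.

R_L(min) ≈ 3.03 kΩ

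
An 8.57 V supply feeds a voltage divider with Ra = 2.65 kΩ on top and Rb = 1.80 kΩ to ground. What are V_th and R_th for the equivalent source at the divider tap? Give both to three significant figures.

V_th is the open-circuit tap voltage: 8.57 × 1.80/(2.65 + 1.80) = 3.47 V.
With the supply zeroed, Ra and Rb appear in parallel from the tap: R_th = Ra‖Rb = (2.65 × 1.80)/4.450 = 1.07 kΩ.

V_th = 3.47 V, R_th = 1.07 kΩ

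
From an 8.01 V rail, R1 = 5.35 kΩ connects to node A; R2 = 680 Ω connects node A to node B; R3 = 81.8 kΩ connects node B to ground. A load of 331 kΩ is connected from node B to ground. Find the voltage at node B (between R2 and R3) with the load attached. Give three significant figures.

V ≈ 7.34 V

At node B, R3 is in parallel with the load: R3‖R_L = 65590 Ω.
Below node A the resistance is R2 + (R3‖R_L) = 66270 Ω, so V_A = 8.01 × 66270/71620 = 7.412 V.
Then V_B = V_A × (R3‖R_L)/(R2 + R3‖R_L) = 7.412 × 65590/66270 = 7.34 V.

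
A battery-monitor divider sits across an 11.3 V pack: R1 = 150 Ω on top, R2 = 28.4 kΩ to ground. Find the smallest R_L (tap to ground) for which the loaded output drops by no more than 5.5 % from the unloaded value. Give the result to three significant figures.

Output resistance R_th = R1‖R2 = (150 × 28400)/28550 = 149.2 Ω.
The fractional drop is R_th/(R_th + R_L); requiring this ≤ 0.0550 gives R_L ≥ R_th(1/0.0550 − 1) = 149.2 × 17.18 = 2.56 kΩ.

R_L(min) ≈ 2.56 kΩ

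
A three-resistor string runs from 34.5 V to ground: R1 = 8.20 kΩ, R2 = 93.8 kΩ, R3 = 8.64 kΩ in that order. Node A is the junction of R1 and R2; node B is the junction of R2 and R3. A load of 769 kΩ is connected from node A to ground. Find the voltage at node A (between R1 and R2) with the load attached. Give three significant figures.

V ≈ 31.6 V

Below node A the series string R2+R3 = 102.4 kΩ sits in parallel with the 769 kΩ load: 90.40 kΩ.
V_A = 34.5 × 90.40/(8.20 + 90.40) = 31.6 V.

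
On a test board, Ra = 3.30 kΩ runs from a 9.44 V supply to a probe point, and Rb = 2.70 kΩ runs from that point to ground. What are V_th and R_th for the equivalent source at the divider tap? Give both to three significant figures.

V_th = 4.25 V, R_th = 1.49 kΩ

V_th is the open-circuit tap voltage: 9.44 × 2.70/(3.30 + 2.70) = 4.25 V.
With the supply zeroed, Ra and Rb appear in parallel from the tap: R_th = Ra‖Rb = (3.30 × 2.70)/6.000 = 1.49 kΩ.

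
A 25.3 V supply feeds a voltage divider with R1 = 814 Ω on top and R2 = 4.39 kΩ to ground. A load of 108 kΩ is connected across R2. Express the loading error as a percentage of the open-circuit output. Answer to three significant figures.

The divider's output (Thévenin) resistance is R1‖R2 = 686.7 Ω.
Fractional drop under load = R_th/(R_th + R_L) = 686.7 / (686.7 + 108000) = 0.006318.
So the output falls by 0.632 %.

0.632 %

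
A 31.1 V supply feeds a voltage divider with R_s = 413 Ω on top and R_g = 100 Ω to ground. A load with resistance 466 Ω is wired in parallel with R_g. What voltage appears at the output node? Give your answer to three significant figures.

V_out ≈ 5.17 V

The load sits in parallel with R_g: R_g‖R_L = (100 × 466) / (100 + 466) = 82.33 Ω.
V_out = 31.1 × 82.33 / (413 + 82.33) = 31.1 × 82.33/495.3 = 5.17 V.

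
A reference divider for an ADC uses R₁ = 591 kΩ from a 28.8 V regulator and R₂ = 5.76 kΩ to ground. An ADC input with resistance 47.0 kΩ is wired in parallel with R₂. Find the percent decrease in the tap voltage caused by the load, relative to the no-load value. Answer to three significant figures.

The divider's output (Thévenin) resistance is R₁‖R₂ = 5.704 kΩ.
Fractional drop under load = R_th/(R_th + R_L) = 5.704 / (5.704 + 47.0) = 0.1082.
So the output falls by 10.8 %.

10.8 %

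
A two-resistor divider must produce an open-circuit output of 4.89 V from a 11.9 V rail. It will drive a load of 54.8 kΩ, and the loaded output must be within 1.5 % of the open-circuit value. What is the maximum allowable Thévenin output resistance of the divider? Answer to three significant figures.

Loading drop = R_th/(R_th + R_L) ≤ 0.0150, so R_th ≤ R_L · ε/(1−ε) = 54.8 kΩ × 0.0150/0.9850 = 835 Ω.
(Any R1, R2 with R2/(R1+R2) = 0.411 and R1‖R2 ≤ 835 Ω will meet the spec.)

R_th ≤ 835 Ω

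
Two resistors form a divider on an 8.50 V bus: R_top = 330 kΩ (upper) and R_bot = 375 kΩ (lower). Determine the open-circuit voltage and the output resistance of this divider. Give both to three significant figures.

V_th is the open-circuit tap voltage: 8.50 × 375/(330 + 375) = 4.52 V.
With the supply zeroed, R_top and R_bot appear in parallel from the tap: R_th = R_top‖R_bot = (330 × 375)/705.0 = 176 kΩ.

V_th = 4.52 V, R_th = 176 kΩ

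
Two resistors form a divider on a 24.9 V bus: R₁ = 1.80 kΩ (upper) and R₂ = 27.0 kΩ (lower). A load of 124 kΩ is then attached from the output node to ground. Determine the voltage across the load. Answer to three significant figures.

The load sits in parallel with R₂: R₂‖R_L = (27.0 × 124) / (27.0 + 124) = 22.17 kΩ.
V_out = 24.9 × 22.17 / (1.80 + 22.17) = 24.9 × 22.17/23.97 = 23.0 V.

V_out ≈ 23.0 V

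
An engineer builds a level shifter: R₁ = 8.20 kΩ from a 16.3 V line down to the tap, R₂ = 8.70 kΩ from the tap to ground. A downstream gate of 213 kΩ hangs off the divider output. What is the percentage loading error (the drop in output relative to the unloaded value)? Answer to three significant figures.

The divider's output (Thévenin) resistance is R₁‖R₂ = 4.221 kΩ.
Fractional drop under load = R_th/(R_th + R_L) = 4.221 / (4.221 + 213) = 0.01943.
So the output falls by 1.94 %.

1.94 %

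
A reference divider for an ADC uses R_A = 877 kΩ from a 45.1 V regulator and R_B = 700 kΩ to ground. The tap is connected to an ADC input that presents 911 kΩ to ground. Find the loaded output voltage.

The load sits in parallel with R_B: R_B‖R_L = (700 × 911) / (700 + 911) = 395.8 kΩ.
V_out = 45.1 × 395.8 / (877 + 395.8) = 45.1 × 395.8/1273 = 14.0 V.

V_out ≈ 14.0 V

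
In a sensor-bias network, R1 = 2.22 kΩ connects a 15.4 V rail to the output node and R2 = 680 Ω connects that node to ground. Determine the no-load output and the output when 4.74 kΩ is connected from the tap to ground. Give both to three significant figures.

Open-circuit: V = 15.4 × 680/(2220 + 680) = 3.61 V.
With the load, R2 becomes R2‖R_L = 594.7 Ω, so V = 15.4 × 594.7/2815 = 3.25 V.

Unloaded: 3.61 V; loaded: 3.25 V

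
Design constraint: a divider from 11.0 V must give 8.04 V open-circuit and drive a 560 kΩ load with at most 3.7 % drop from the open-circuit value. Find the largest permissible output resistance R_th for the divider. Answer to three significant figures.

R_th ≤ 21.5 kΩ

Loading drop = R_th/(R_th + R_L) ≤ 0.0370, so R_th ≤ R_L · ε/(1−ε) = 560 kΩ × 0.0370/0.9630 = 21.5 kΩ.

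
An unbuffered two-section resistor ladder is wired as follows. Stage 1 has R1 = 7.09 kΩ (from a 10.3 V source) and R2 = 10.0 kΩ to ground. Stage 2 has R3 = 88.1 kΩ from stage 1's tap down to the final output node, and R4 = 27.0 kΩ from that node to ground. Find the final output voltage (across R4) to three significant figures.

Stage 2 presents R3+R4 = 115.1 kΩ as a load on stage 1's tap.
Stage 1's lower leg becomes R2‖(R3+R4) = 9.201 kΩ, so V_mid = 10.3 × 9.201/16.29 = 5.817 V.
Stage 2 is itself unloaded: V_out = V_mid × R4/(R3+R4) = 5.817 × 27.0/115.1 = 1.36 V.

V_out ≈ 1.36 V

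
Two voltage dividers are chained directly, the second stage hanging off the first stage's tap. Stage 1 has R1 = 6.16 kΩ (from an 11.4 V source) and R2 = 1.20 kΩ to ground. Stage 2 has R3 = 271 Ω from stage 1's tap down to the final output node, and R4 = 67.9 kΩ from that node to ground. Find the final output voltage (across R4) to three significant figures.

V_out ≈ 1.82 V

Stage 2 presents R3+R4 = 68170 Ω as a load on stage 1's tap.
Stage 1's lower leg becomes R2‖(R3+R4) = 1179 Ω, so V_mid = 11.4 × 1179/7339 = 1.832 V.
Stage 2 is itself unloaded: V_out = V_mid × R4/(R3+R4) = 1.832 × 67900/68170 = 1.82 V.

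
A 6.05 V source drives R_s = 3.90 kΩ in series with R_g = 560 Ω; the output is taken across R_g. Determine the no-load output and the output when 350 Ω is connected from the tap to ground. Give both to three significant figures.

Open-circuit: V = 6.05 × 560/(3900 + 560) = 0.760 V.
With the load, R_g becomes R_g‖R_L = 215.4 Ω, so V = 6.05 × 215.4/4115 = 0.317 V.

Unloaded: 0.760 V; loaded: 0.317 V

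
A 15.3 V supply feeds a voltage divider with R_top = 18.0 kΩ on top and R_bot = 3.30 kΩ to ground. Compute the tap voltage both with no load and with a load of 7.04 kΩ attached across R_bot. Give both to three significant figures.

Open-circuit: V = 15.3 × 3.30/(18.0 + 3.30) = 2.37 V.
With the load, R_bot becomes R_bot‖R_L = 2.247 kΩ, so V = 15.3 × 2.247/20.25 = 1.70 V.

Unloaded: 2.37 V; loaded: 1.70 V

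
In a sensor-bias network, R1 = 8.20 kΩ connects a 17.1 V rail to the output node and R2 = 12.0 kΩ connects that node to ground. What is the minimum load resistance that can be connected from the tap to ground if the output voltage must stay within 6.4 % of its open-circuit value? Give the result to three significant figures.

R_L(min) ≈ 71.2 kΩ

Output resistance R_th = R1‖R2 = (8.20 × 12.0)/20.20 = 4.871 kΩ.
The fractional drop is R_th/(R_th + R_L); requiring this ≤ 0.0640 gives R_L ≥ R_th(1/0.0640 − 1) = 4.871 × 14.62 = 71.2 kΩ.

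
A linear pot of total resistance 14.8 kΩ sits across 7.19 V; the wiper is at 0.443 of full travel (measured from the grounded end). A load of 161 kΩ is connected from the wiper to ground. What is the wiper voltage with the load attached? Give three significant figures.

V ≈ 3.11 V

The wiper splits the pot into (1−α)R = 8.244 kΩ above and αR = 6.556 kΩ below.
Lower section ‖ load = 6.300 kΩ.
V_wiper = 7.19 × 6.300/(8.244 + 6.300) = 3.11 V.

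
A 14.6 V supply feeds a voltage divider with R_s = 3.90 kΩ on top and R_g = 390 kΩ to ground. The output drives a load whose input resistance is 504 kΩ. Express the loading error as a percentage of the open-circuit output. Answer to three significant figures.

The divider's output (Thévenin) resistance is R_s‖R_g = 3.861 kΩ.
Fractional drop under load = R_th/(R_th + R_L) = 3.861 / (3.861 + 504) = 0.007603.
So the output falls by 0.760 %.

0.760 %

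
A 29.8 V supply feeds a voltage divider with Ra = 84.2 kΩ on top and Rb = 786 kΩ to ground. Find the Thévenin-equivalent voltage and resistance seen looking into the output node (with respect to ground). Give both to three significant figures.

V_th is the open-circuit tap voltage: 29.8 × 786/(84.2 + 786) = 26.9 V.
With the supply zeroed, Ra and Rb appear in parallel from the tap: R_th = Ra‖Rb = (84.2 × 786)/870.2 = 76.1 kΩ.

V_th = 26.9 V, R_th = 76.1 kΩ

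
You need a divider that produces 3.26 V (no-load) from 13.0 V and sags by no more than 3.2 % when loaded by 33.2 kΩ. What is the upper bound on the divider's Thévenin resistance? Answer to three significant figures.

Loading drop = R_th/(R_th + R_L) ≤ 0.0320, so R_th ≤ R_L · ε/(1−ε) = 33.2 kΩ × 0.0320/0.9680 = 1.10 kΩ.

R_th ≤ 1.10 kΩ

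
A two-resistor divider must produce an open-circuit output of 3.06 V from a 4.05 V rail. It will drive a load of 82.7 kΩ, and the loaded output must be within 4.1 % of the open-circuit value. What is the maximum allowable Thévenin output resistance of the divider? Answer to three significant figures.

R_th ≤ 3.54 kΩ

Loading drop = R_th/(R_th + R_L) ≤ 0.0410, so R_th ≤ R_L · ε/(1−ε) = 82.7 kΩ × 0.0410/0.9590 = 3.54 kΩ.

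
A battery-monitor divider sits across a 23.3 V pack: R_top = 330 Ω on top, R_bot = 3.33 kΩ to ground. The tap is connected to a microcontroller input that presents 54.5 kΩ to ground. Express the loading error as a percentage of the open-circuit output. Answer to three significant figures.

0.548 %

The divider's output (Thévenin) resistance is R_top‖R_bot = 300.2 Ω.
Fractional drop under load = R_th/(R_th + R_L) = 300.2 / (300.2 + 54500) = 0.005479.
So the output falls by 0.548 %.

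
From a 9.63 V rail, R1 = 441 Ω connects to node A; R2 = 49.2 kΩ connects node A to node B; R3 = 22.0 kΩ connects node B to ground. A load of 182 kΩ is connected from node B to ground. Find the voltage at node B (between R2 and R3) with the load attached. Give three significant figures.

At node B, R3 is in parallel with the load: R3‖R_L = 19630 Ω.
Below node A the resistance is R2 + (R3‖R_L) = 68830 Ω, so V_A = 9.63 × 68830/69270 = 9.569 V.
Then V_B = V_A × (R3‖R_L)/(R2 + R3‖R_L) = 9.569 × 19630/68830 = 2.73 V.

V ≈ 2.73 V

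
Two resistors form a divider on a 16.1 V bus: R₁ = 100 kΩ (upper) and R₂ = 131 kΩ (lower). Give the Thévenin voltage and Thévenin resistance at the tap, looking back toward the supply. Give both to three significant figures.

V_th is the open-circuit tap voltage: 16.1 × 131/(100 + 131) = 9.13 V.
With the supply zeroed, R₁ and R₂ appear in parallel from the tap: R_th = R₁‖R₂ = (100 × 131)/231.0 = 56.7 kΩ.

V_th = 9.13 V, R_th = 56.7 kΩ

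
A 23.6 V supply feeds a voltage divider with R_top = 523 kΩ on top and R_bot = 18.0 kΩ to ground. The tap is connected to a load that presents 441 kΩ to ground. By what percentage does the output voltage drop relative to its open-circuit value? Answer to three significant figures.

3.80 %

The divider's output (Thévenin) resistance is R_top‖R_bot = 17.40 kΩ.
Fractional drop under load = R_th/(R_th + R_L) = 17.40 / (17.40 + 441) = 0.03796.
So the output falls by 3.80 %.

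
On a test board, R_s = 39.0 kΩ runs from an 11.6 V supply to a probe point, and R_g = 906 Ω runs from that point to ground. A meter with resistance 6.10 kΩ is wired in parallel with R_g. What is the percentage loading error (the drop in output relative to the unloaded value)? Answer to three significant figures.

Unloaded V = 11.6 × 906/39910 = 0.26336 V.
Loaded: R_g‖R_L = 788.8 Ω, giving V = 11.6 × 788.8/39790 = 0.22998 V.
Drop = (0.26336 − 0.22998) / 0.26336 = 12.7 %.

12.7 %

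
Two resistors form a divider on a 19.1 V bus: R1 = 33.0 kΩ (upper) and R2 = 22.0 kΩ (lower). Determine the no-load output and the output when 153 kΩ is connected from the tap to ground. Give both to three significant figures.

Unloaded: 7.64 V; loaded: 7.03 V

Open-circuit: V = 19.1 × 22.0/(33.0 + 22.0) = 7.64 V.
With the load, R2 becomes R2‖R_L = 19.23 kΩ, so V = 19.1 × 19.23/52.23 = 7.03 V.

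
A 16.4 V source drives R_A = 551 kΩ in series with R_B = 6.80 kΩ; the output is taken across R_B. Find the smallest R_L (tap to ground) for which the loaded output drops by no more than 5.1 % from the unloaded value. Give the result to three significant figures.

Output resistance R_th = R_A‖R_B = (551 × 6.80)/557.8 = 6.717 kΩ.
The fractional drop is R_th/(R_th + R_L); requiring this ≤ 0.0510 gives R_L ≥ R_th(1/0.0510 − 1) = 6.717 × 18.61 = 125 kΩ.

R_L(min) ≈ 125 kΩ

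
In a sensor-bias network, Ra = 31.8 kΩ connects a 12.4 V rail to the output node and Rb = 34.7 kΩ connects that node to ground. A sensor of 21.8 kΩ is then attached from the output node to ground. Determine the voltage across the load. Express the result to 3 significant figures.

V_out ≈ 3.67 V

The load sits in parallel with Rb: Rb‖R_L = (34.7 × 21.8) / (34.7 + 21.8) = 13.39 kΩ.
V_out = 12.4 × 13.39 / (31.8 + 13.39) = 12.4 × 13.39/45.19 = 3.67 V.
(Unloaded it would have been 6.47 V.)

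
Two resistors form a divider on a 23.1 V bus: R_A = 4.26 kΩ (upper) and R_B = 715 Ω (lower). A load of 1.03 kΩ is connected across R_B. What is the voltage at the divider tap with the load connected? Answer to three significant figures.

The load sits in parallel with R_B: R_B‖R_L = (715 × 1030) / (715 + 1030) = 422.0 Ω.
V_out = 23.1 × 422.0 / (4260 + 422.0) = 23.1 × 422.0/4682 = 2.08 V.

V_out ≈ 2.08 V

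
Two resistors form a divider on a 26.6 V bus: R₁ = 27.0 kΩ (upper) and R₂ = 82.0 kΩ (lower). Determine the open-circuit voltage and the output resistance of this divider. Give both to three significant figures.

V_th = 20.0 V, R_th = 20.3 kΩ

V_th is the open-circuit tap voltage: 26.6 × 82.0/(27.0 + 82.0) = 20.0 V.
With the supply zeroed, R₁ and R₂ appear in parallel from the tap: R_th = R₁‖R₂ = (27.0 × 82.0)/109.0 = 20.3 kΩ.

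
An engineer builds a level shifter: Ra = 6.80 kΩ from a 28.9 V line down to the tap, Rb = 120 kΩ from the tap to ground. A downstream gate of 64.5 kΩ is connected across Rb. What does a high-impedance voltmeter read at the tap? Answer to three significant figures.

V_out ≈ 24.9 V

The load sits in parallel with Rb: Rb‖R_L = (120 × 64.5) / (120 + 64.5) = 41.95 kΩ.
V_out = 28.9 × 41.95 / (6.80 + 41.95) = 28.9 × 41.95/48.75 = 24.9 V.
(Unloaded it would have been 27.4 V.)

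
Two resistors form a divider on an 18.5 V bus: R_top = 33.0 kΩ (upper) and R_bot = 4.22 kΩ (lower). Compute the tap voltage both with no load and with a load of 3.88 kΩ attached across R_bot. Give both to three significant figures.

Unloaded: 2.10 V; loaded: 1.07 V

Open-circuit: V = 18.5 × 4.22/(33.0 + 4.22) = 2.10 V.
With the load, R_bot becomes R_bot‖R_L = 2.021 kΩ, so V = 18.5 × 2.021/35.02 = 1.07 V.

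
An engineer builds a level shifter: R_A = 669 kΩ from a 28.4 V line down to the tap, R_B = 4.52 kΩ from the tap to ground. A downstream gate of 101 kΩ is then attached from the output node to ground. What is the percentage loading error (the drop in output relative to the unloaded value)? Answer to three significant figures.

The divider's output (Thévenin) resistance is R_A‖R_B = 4.490 kΩ.
Fractional drop under load = R_th/(R_th + R_L) = 4.490 / (4.490 + 101) = 0.04256.
So the output falls by 4.26 %.

4.26 %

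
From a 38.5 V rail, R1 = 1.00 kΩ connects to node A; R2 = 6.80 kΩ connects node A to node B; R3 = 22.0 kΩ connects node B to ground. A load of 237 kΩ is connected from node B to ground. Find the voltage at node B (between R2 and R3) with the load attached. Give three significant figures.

V ≈ 27.7 V

At node B, R3 is in parallel with the load: R3‖R_L = 20.13 kΩ.
Below node A the resistance is R2 + (R3‖R_L) = 26.93 kΩ, so V_A = 38.5 × 26.93/27.93 = 37.12 V.
Then V_B = V_A × (R3‖R_L)/(R2 + R3‖R_L) = 37.12 × 20.13/26.93 = 27.7 V.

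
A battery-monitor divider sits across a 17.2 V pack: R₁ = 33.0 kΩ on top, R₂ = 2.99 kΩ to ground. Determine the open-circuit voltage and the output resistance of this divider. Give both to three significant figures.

V_th = 1.43 V, R_th = 2.74 kΩ

V_th is the open-circuit tap voltage: 17.2 × 2.99/(33.0 + 2.99) = 1.43 V.
With the supply zeroed, R₁ and R₂ appear in parallel from the tap: R_th = R₁‖R₂ = (33.0 × 2.99)/35.99 = 2.74 kΩ.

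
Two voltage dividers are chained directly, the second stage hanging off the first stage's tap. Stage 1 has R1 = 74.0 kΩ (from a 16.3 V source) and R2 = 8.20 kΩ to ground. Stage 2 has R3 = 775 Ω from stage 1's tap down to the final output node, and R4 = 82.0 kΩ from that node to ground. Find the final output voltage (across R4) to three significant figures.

Stage 2 presents R3+R4 = 82780 Ω as a load on stage 1's tap.
Stage 1's lower leg becomes R2‖(R3+R4) = 7461 Ω, so V_mid = 16.3 × 7461/81460 = 1.493 V.
Stage 2 is itself unloaded: V_out = V_mid × R4/(R3+R4) = 1.493 × 82000/82780 = 1.48 V.

V_out ≈ 1.48 V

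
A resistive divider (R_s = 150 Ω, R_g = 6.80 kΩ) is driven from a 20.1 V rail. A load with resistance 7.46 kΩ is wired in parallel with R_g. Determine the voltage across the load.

V_out ≈ 19.3 V

The load sits in parallel with R_g: R_g‖R_L = (6800 × 7460) / (6800 + 7460) = 3557 Ω.
V_out = 20.1 × 3557 / (150 + 3557) = 20.1 × 3557/3707 = 19.3 V.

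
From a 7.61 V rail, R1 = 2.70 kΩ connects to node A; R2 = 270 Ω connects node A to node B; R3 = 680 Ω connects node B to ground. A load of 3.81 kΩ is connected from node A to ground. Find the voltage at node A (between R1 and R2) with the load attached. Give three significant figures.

V ≈ 1.67 V

Below node A the series string R2+R3 = 950.0 Ω sits in parallel with the 3810 Ω load: 760.4 Ω.
V_A = 7.61 × 760.4/(2700 + 760.4) = 1.67 V.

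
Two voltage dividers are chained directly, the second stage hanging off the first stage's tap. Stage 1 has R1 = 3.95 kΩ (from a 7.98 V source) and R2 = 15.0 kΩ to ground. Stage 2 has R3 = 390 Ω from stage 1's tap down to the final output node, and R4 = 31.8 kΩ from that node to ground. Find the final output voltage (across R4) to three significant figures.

V_out ≈ 5.69 V

Stage 2 presents R3+R4 = 32190 Ω as a load on stage 1's tap.
Stage 1's lower leg becomes R2‖(R3+R4) = 10230 Ω, so V_mid = 7.98 × 10230/14180 = 5.757 V.
Stage 2 is itself unloaded: V_out = V_mid × R4/(R3+R4) = 5.757 × 31800/32190 = 5.69 V.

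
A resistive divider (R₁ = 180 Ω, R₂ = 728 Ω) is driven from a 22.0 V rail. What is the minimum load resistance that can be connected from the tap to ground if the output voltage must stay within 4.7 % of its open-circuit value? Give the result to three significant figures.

Output resistance R_th = R₁‖R₂ = (180 × 728)/908.0 = 144.3 Ω.
The fractional drop is R_th/(R_th + R_L); requiring this ≤ 0.0470 gives R_L ≥ R_th(1/0.0470 − 1) = 144.3 × 20.28 = 2.93 kΩ.

R_L(min) ≈ 2.93 kΩ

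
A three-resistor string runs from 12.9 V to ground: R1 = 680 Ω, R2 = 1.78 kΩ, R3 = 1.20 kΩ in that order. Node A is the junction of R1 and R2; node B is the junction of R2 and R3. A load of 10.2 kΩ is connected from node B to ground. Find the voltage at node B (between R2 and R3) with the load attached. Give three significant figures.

V ≈ 3.92 V

At node B, R3 is in parallel with the load: R3‖R_L = 1074 Ω.
Below node A the resistance is R2 + (R3‖R_L) = 2854 Ω, so V_A = 12.9 × 2854/3534 = 10.42 V.
Then V_B = V_A × (R3‖R_L)/(R2 + R3‖R_L) = 10.42 × 1074/2854 = 3.92 V.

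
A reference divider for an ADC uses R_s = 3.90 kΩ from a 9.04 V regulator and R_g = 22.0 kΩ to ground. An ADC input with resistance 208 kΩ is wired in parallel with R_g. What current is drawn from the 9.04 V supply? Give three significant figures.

R_g‖R_L = 19.90 kΩ, so the source sees R_s + R_g‖R_L = 23.80 kΩ.
I = 9.04 V / 23.80 kΩ = 0.380 mA.

I ≈ 0.380 mA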